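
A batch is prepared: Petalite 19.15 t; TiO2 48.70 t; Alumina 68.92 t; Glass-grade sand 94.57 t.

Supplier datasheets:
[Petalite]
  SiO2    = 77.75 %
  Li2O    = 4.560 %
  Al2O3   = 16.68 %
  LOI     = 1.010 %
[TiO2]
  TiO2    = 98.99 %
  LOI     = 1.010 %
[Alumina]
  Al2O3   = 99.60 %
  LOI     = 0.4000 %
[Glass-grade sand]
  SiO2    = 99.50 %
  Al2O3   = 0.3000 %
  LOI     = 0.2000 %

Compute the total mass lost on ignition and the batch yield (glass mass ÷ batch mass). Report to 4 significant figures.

LOI loss = 1.150 t; glass = 230.2 t; yield = 99.50%

All arithmetic maintains exact precision at each step. Intermediates appear, with 4-significant-figure rounding, within the worked lines — exactly one rounding is applied to every reported number — all derived quantities (net glass mass, yield, the four compositions, totals, ignition loss) are recomputed at full float precision starting from the weights on 230.2 t of glass as set out in the problem or the answer.
LOI of each material in turn:
  Petalite: 19.15 × 0.01010 = 0.1934 t
  TiO2: 48.70 × 0.01010 = 0.4919 t
  Alumina: 68.92 × 0.004000 = 0.2757 t
  Glass-grade sand: 94.57 × 0.002000 = 0.1891 t
Total LOI = 1.150 t
Glass = batch − LOI = 231.3 − 1.150 = 230.2 t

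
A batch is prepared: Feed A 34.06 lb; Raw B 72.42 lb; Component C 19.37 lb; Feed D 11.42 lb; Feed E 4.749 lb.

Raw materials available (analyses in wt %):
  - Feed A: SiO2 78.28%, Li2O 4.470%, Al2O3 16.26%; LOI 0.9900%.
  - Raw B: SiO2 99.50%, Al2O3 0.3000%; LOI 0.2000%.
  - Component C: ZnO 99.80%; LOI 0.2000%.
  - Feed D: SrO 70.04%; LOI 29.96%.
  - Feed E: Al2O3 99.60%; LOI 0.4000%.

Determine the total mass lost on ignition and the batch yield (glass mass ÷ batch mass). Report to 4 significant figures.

LOI loss = 3.961 lb; glass = 138.1 lb; yield = 97.21%

In-progress results appear (rounded to 4 significant digits) between the steps; each numeric step maintains full precision at all times. Each reported value undergoes a single rounding — derived quantities are recomputed in exact precision (the yield, net glass mass, totals, LOI, the five compositions) starting from the weights per 138.1 lb of glass, as they appear in the problem or the answer.
Material-by-material LOI:
  Feed A: 34.06 × 0.009900 = 0.3372 lb
  Raw B: 72.42 × 0.002000 = 0.1448 lb
  Component C: 19.37 × 0.002000 = 0.03874 lb
  Feed D: 11.42 × 0.2996 = 3.421 lb
  Feed E: 4.749 × 0.004000 = 0.01900 lb
Total LOI = 3.961 lb
Glass = batch − LOI = 142.0 − 3.961 = 138.1 lb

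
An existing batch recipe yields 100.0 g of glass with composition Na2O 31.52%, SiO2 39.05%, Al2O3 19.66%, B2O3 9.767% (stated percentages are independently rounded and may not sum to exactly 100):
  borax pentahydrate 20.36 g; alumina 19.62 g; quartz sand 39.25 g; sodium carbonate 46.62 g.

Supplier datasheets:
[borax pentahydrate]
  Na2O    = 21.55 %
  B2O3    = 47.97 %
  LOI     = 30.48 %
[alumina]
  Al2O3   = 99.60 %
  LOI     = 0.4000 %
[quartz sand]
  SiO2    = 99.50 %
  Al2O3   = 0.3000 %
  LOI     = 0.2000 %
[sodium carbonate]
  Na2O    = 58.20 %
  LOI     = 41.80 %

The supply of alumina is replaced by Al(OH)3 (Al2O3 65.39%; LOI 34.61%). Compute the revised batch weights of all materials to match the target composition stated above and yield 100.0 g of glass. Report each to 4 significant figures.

Working values are displayed rounded off to 4 significant figures in the working — each numeric step runs at exact precision all the way through — exactly one rounding lands on each reported figure. All derived quantities are rebuilt at exact precision (the totals, glass mass, four oxide percentages, yield, ignition loss) from the weighed amounts on 100.0 g of glass as set out in either problem or answer.
Target oxide masses per 100.0 g glass:
  Na2O: 31.52% × 100.0 = 31.52 g
  SiO2: 39.05% × 100.0 = 39.05 g
  Al2O3: 19.66% × 100.0 = 19.66 g
  B2O3: 9.767% × 100.0 = 9.767 g
Checking each oxide sum applying the batch weights above, at the basis given (each sum matches its target mass once rounding is allowed for):
  Na2O: 20.36·0.2155 + 46.62·0.5820 = 31.52 g (target 31.52 g)
  SiO2: 39.25·0.9950 = 39.05 g (target 39.05 g)
  Al2O3: 29.89·0.6539 + 39.25·0.003000 = 19.66 g (target 19.66 g)
  B2O3: 20.36·0.4797 = 9.767 g (target 9.767 g)
Auditing the glass mass value: net batch after ignition = 100.0 g (per-oxide target masses sum to 100.0 g; with the basis standing at 100.0 g — differing by rounding only).
Batch grand total — Σ batch = 136.1 g; loss to ignition Σ batch·LOI = 36.12 g; yield = glass ÷ total batch = 73.47%.

Revised batch per 100.0 g glass:
  borax pentahydrate: 20.36 g
  Al(OH)3: 29.89 g
  quartz sand: 39.25 g
  sodium carbonate: 46.62 g
Total batch = 136.1 g; LOI loss = 36.12 g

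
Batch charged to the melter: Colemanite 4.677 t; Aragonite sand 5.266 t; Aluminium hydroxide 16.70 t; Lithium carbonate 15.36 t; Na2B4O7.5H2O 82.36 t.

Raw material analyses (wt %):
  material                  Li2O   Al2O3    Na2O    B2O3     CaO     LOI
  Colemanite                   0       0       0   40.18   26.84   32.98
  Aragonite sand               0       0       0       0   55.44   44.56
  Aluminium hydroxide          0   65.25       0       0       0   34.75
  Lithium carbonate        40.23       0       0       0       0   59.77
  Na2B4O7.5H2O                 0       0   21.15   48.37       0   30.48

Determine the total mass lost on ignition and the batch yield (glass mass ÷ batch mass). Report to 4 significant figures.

All internal work carries exact precision end to end. Intermediates appear rounded off to 4 significant figures at each printed step. Each reported result takes exactly one rounding; the derived quantities (glass mass, the totals, LOI, the five compositions, yield) are recomputed in exact precision from the weighed amounts on 80.39 t of glass exactly as shown in the problem or answer text.
Loss on ignition, line by line:
  Colemanite: 4.677 × 0.3298 = 1.542 t
  Aragonite sand: 5.266 × 0.4456 = 2.347 t
  Aluminium hydroxide: 16.70 × 0.3475 = 5.803 t
  Lithium carbonate: 15.36 × 0.5977 = 9.181 t
  Na2B4O7.5H2O: 82.36 × 0.3048 = 25.10 t
Total LOI = 43.98 t
Glass = batch − LOI = 124.4 − 43.98 = 80.39 t

LOI loss = 43.98 t; glass = 80.39 t; yield = 64.64%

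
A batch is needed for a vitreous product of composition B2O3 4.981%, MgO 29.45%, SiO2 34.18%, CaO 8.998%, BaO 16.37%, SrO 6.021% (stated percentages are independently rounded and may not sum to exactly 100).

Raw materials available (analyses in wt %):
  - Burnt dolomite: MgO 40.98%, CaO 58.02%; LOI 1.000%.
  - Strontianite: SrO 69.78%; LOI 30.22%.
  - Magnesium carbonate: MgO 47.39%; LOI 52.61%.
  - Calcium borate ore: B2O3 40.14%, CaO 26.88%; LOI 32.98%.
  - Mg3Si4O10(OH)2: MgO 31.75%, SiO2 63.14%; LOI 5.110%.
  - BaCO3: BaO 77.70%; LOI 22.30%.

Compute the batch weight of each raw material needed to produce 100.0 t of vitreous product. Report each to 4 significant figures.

Batch per 100.0 t vitreous product:
  Burnt dolomite: 9.759 t
  Strontianite: 8.629 t
  Magnesium carbonate: 17.44 t
  Calcium borate ore: 12.41 t
  Mg3Si4O10(OH)2: 54.13 t
  BaCO3: 21.07 t
Total batch = 123.4 t; LOI loss = 23.44 t; yield = 81.01%

Mid-chain values are rounded off to 4 significant digits wherever printed; each numeric step holds full precision through every step — each reported figure carries a single rounding. All derived quantities, which include totals, net glass mass, yield, the six compositions, LOI, are computed at full float precision, as they appear in either problem or answer, from the batch weights for 100.0 t of glass.
Oxide-by-oxide targets in 100.0 t vitreous product:
  B2O3: 4.981% × 100.0 = 4.981 t
  MgO: 29.45% × 100.0 = 29.45 t
  SiO2: 34.18% × 100.0 = 34.18 t
  CaO: 8.998% × 100.0 = 8.998 t
  BaO: 16.37% × 100.0 = 16.37 t
  SrO: 6.021% × 100.0 = 6.021 t
Oxide-by-oxide audit given the weights on record, on the stated basis (target by target, the sums agree net of answer rounding effects):
  B2O3: 12.41·0.4014 = 4.981 t (target 4.981 t)
  MgO: 9.759·0.4098 + 17.44·0.4739 + 54.13·0.3175 = 29.45 t (target 29.45 t)
  SiO2: 54.13·0.6314 = 34.18 t (target 34.18 t)
  CaO: 9.759·0.5802 + 12.41·0.2688 = 8.998 t (target 8.998 t)
  BaO: 21.07·0.7770 = 16.37 t (target 16.37 t)
  SrO: 8.629·0.6978 = 6.021 t (target 6.021 t)
The glass-mass cross-check: total charge less LOI = 100.0 t (oxide target masses add up to 100.0 t; the stated basis being 100.0 t — differing by rounding only).
Summing the batch: Σ batch = 123.4 t; Σ batch·LOI gives LOI loss = 23.44 t; glass ÷ batch gives a yield of 81.01%.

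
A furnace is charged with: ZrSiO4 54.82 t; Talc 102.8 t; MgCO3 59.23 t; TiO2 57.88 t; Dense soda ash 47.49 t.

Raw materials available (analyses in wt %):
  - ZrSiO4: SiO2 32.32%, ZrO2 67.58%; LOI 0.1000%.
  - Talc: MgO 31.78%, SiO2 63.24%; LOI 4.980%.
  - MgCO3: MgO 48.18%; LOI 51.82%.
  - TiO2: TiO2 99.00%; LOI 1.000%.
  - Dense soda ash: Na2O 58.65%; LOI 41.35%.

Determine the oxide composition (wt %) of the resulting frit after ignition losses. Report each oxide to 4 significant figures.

Glass mass = 266.1 t (batch 322.2 − LOI 56.08).
Composition: Na2O 10.47%, MgO 23.00%, SiO2 31.08%, TiO2 21.53%, ZrO2 13.92%

Intermediates are rounded to 4 significant figures as shown — every computation holds full float precision throughout. Every reported figure is rounded only once — all derived quantities, which include totals, yield, the five compositions, LOI, glass mass, are carried in full float precision, as written in the problem or the answer, from the batch weights on 266.1 t of glass.
Per-oxide mass from batch:
  Na2O: 47.49·0.5865 = 27.85 t
  MgO: 102.8·0.3178 + 59.23·0.4818 = 61.21 t
  SiO2: 54.82·0.3232 + 102.8·0.6324 = 82.73 t
  TiO2: 57.88·0.9900 = 57.30 t
  ZrO2: 54.82·0.6758 = 37.05 t
LOI: 54.82·0.001000 + 102.8·0.04980 + 59.23·0.5182 + 57.88·0.01000 + 47.49·0.4135 = 56.08 t
Net of LOI, the glass mass = 322.2 − 56.08 = 266.1 t (the oxide masses sum to this)
each wt % is 100 × oxide ÷ glass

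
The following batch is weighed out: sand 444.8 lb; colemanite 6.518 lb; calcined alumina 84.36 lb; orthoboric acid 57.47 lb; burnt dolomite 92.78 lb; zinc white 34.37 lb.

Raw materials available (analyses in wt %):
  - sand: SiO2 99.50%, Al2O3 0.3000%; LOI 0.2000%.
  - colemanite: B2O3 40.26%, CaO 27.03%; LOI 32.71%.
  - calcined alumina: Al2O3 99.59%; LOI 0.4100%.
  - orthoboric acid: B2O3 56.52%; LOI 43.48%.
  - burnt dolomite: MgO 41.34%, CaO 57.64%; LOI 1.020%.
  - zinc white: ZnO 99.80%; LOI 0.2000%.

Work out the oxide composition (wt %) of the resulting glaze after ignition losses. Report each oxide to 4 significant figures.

Working values are printed rounded to 4 significant figures in the printout — every computation runs at full float precision in every operation — each reported result is rounded once only. Derived quantities are computed in full float precision (the six compositions, ignition loss, yield, glass mass, totals) using the weight values for 690.9 lb of glass as given in either problem or answer.
Delivered oxide masses:
  MgO: 92.78·0.4134 = 38.36 lb
  B2O3: 6.518·0.4026 + 57.47·0.5652 = 35.11 lb
  ZnO: 34.37·0.9980 = 34.30 lb
  CaO: 6.518·0.2703 + 92.78·0.5764 = 55.24 lb
  SiO2: 444.8·0.9950 = 442.6 lb
  Al2O3: 444.8·0.003000 + 84.36·0.9959 = 85.35 lb
LOI: 444.8·0.002000 + 6.518·0.3271 + 84.36·0.004100 + 57.47·0.4348 + 92.78·0.01020 + 34.37·0.002000 = 29.37 lb
Glass = total batch minus LOI = 720.3 − 29.37 = 690.9 lb (the oxide masses sum to this)
each oxide over glass, ×100, is wt %

Glass mass = 690.9 lb (batch 720.3 − LOI 29.37).
Composition: MgO 5.551%, B2O3 5.081%, ZnO 4.965%, CaO 7.995%, SiO2 64.06%, Al2O3 12.35%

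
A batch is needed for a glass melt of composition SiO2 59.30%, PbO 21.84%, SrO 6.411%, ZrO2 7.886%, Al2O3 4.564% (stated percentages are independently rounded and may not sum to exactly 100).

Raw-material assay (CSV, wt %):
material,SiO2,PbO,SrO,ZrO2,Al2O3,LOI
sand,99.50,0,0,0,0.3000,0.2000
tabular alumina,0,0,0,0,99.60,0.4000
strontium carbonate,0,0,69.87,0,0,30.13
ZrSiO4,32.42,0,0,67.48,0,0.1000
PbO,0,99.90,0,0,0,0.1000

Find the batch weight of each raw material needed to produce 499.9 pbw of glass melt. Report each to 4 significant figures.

Batch per 499.9 pbw glass melt:
  sand: 278.9 pbw
  tabular alumina: 22.07 pbw
  strontium carbonate: 45.87 pbw
  ZrSiO4: 58.42 pbw
  PbO: 109.3 pbw
Total batch = 514.6 pbw; LOI loss = 14.63 pbw; yield = 97.16%

Mid-chain values are displayed (rounded to four significant figures) across the worked steps; all arithmetic runs at exact precision in every operation — each reported figure undergoes a single rounding — the derived quantities (glass mass, the yield, totals, the five compositions, LOI) are computed from the batch weights for 499.9 pbw of glass in full float precision exactly as shown in the problem or the answer.
Oxide-by-oxide targets in 499.9 pbw glass melt:
  SiO2: 59.30% × 499.9 = 296.4 pbw
  PbO: 21.84% × 499.9 = 109.2 pbw
  SrO: 6.411% × 499.9 = 32.05 pbw
  ZrO2: 7.886% × 499.9 = 39.42 pbw
  Al2O3: 4.564% × 499.9 = 22.82 pbw
Verifying the oxide balance per the reported batch figures, per the basis as stated (each sum matches its target mass given rounding of the digits):
  SiO2: 278.9·0.9950 + 58.42·0.3242 = 296.4 pbw (target 296.4 pbw)
  PbO: 109.3·0.9990 = 109.2 pbw (target 109.2 pbw)
  SrO: 45.87·0.6987 = 32.05 pbw (target 32.05 pbw)
  ZrO2: 58.42·0.6748 = 39.42 pbw (target 39.42 pbw)
  Al2O3: 278.9·0.003000 + 22.07·0.9960 = 22.82 pbw (target 22.82 pbw)
Glass-mass bookkeeping: the batch minus its LOI: 499.9 pbw (the targets, summed, come to 499.9 pbw; stated basis 499.9 pbw — gaps are rounding artifacts).
Summing the batch: Σ batch = 514.6 pbw; Σ batch·LOI gives LOI loss = 14.63 pbw; yield: glass divided by total = 97.16%.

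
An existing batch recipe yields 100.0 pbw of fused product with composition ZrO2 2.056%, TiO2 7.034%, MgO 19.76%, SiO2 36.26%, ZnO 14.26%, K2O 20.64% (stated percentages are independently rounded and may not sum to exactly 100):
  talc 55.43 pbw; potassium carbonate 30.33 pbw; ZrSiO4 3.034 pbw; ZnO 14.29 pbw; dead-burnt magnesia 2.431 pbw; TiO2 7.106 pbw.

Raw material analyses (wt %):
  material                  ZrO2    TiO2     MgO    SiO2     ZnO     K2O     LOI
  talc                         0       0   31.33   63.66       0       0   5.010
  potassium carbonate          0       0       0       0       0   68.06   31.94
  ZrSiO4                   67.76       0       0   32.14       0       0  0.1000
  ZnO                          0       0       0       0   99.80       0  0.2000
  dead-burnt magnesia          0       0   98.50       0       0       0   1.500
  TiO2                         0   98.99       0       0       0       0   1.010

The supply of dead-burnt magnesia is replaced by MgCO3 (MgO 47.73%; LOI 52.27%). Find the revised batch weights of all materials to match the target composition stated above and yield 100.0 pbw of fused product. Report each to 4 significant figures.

Mid-chain values are printed rounded to 4 significant digits; each numeric step holds full precision end to end — each reported value takes a single rounding. Derived quantities, which include the totals, yield, glass mass, six oxide percentages, ignition loss, are carried at full precision, as quoted within problem or answer, from the weighed amounts for 100.0 pbw of glass.
Per-oxide target masses for 100.0 pbw fused product:
  ZrO2: 2.056% × 100.0 = 2.056 pbw
  TiO2: 7.034% × 100.0 = 7.034 pbw
  MgO: 19.76% × 100.0 = 19.76 pbw
  SiO2: 36.26% × 100.0 = 36.26 pbw
  ZnO: 14.26% × 100.0 = 14.26 pbw
  K2O: 20.64% × 100.0 = 20.64 pbw
Sums-versus-targets review using the reported weights, against the basis in use (target by target, the sums agree net of answer rounding effects):
  ZrO2: 3.034·0.6776 = 2.056 pbw (target 2.056 pbw)
  TiO2: 7.106·0.9899 = 7.034 pbw (target 7.034 pbw)
  MgO: 55.43·0.3133 + 5.017·0.4773 = 19.76 pbw (target 19.76 pbw)
  SiO2: 55.43·0.6366 + 3.034·0.3214 = 36.26 pbw (target 36.26 pbw)
  ZnO: 14.29·0.9980 = 14.26 pbw (target 14.26 pbw)
  K2O: 30.33·0.6806 = 20.64 pbw (target 20.64 pbw)
Mass balance on the glass: batch Σ − ignition loss = 100.0 pbw (oxide target masses add up to 100.0 pbw; with the basis standing at 100.0 pbw — differing by rounding only).
Adding the batch up: Σ batch = 115.2 pbw; LOI removed, Σ of batch·LOI: 15.19 pbw; yield, glass over the total, = 86.81%.

Revised batch per 100.0 pbw fused product:
  talc: 55.43 pbw
  potassium carbonate: 30.33 pbw
  ZrSiO4: 3.034 pbw
  ZnO: 14.29 pbw
  MgCO3: 5.017 pbw
  TiO2: 7.106 pbw
Total batch = 115.2 pbw; LOI loss = 15.19 pbw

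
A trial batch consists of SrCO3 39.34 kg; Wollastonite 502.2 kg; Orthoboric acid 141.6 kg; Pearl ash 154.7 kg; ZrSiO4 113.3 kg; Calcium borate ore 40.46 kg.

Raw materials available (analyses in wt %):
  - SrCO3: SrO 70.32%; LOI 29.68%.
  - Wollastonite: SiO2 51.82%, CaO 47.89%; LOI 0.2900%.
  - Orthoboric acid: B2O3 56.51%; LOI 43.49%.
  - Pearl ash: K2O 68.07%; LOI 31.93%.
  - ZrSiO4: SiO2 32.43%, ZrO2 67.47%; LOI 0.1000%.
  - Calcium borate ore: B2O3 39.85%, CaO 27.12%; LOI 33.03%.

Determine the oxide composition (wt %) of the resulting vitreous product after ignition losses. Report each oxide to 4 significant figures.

Glass mass = 854.0 kg (batch 991.6 − LOI 137.6).
Composition: SiO2 34.78%, B2O3 11.26%, K2O 12.33%, SrO 3.239%, ZrO2 8.951%, CaO 29.45%

The intermediate values are displayed, with 4-significant-figure rounding, in the working. Every computation runs at exact precision from start to finish — each reported result sees exactly one rounding — derived quantities, including totals, ignition loss, glass mass, the yield, six oxide percentages, are rebuilt using the weight values at 854.0 kg of glass at full precision, exactly as shown in the problem or answer text.
Delivered oxide masses:
  SiO2: 502.2·0.5182 + 113.3·0.3243 = 297.0 kg
  B2O3: 141.6·0.5651 + 40.46·0.3985 = 96.14 kg
  K2O: 154.7·0.6807 = 105.3 kg
  SrO: 39.34·0.7032 = 27.66 kg
  ZrO2: 113.3·0.6747 = 76.44 kg
  CaO: 502.2·0.4789 + 40.46·0.2712 = 251.5 kg
LOI: 39.34·0.2968 + 502.2·0.002900 + 141.6·0.4349 + 154.7·0.3193 + 113.3·0.001000 + 40.46·0.3303 = 137.6 kg
Net of LOI, the glass mass = 991.6 − 137.6 = 854.0 kg (equal to the oxide-mass sum)
oxide / glass × 100 gives the wt %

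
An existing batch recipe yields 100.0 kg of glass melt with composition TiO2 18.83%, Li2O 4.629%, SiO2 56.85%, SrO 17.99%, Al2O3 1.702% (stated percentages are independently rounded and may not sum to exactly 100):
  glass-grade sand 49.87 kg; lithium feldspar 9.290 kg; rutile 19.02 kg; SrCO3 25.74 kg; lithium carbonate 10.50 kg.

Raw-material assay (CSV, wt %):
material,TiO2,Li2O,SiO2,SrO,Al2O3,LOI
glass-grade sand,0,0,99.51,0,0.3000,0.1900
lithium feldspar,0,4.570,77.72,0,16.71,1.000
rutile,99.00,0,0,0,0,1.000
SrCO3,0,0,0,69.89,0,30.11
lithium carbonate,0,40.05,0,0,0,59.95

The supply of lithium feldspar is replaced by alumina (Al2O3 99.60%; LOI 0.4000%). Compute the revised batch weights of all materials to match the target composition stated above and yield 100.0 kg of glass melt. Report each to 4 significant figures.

Full float precision is carried end to end — values along the way are displayed (rounded to four significant figures) as written; each reported value undergoes a single rounding. All derived quantities are rebuilt at full float precision (yield, the totals, LOI, glass mass, the five compositions) from the weighed amounts at 100.0 kg of glass exactly as printed in the problem or answer text.
Per-oxide target masses for 100.0 kg glass melt:
  TiO2: 18.83% × 100.0 = 18.83 kg
  Li2O: 4.629% × 100.0 = 4.629 kg
  SiO2: 56.85% × 100.0 = 56.85 kg
  SrO: 17.99% × 100.0 = 17.99 kg
  Al2O3: 1.702% × 100.0 = 1.702 kg
Mass-balance tally per oxide applying the batch weights above, relative to the basis at hand (sums match the target masses up to rounding of the answer):
  TiO2: 19.02·0.9900 = 18.83 kg (target 18.83 kg)
  Li2O: 11.56·0.4005 = 4.630 kg (target 4.629 kg)
  SiO2: 57.13·0.9951 = 56.85 kg (target 56.85 kg)
  SrO: 25.74·0.6989 = 17.99 kg (target 17.99 kg)
  Al2O3: 57.13·0.003000 + 1.537·0.9960 = 1.702 kg (target 1.702 kg)
Consistency of the glass mass: whole batch net of LOI = 100.0 kg (per-oxide target masses sum to 100.0 kg; against the stated basis, 100.0 kg — deltas are rounding alone).
Batch total: Σ batch = 115.0 kg; LOI loss = Σ batch·LOI = 14.99 kg; glass ÷ batch gives a yield of 86.97%.

Revised batch per 100.0 kg glass melt:
  glass-grade sand: 57.13 kg
  alumina: 1.537 kg
  rutile: 19.02 kg
  SrCO3: 25.74 kg
  lithium carbonate: 11.56 kg
Total batch = 115.0 kg; LOI loss = 14.99 kg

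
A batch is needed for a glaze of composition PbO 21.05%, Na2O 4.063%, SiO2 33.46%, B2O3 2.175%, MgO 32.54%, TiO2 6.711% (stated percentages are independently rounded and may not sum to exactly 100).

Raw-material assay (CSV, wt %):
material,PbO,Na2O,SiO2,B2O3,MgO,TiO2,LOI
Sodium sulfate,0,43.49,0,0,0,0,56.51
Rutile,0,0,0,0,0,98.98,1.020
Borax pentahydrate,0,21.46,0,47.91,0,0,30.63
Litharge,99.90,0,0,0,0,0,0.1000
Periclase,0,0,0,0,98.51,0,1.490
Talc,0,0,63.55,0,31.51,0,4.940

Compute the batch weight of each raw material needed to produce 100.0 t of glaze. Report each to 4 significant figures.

Batch per 100.0 t glaze:
  Sodium sulfate: 7.102 t
  Rutile: 6.780 t
  Borax pentahydrate: 4.540 t
  Litharge: 21.07 t
  Periclase: 16.19 t
  Talc: 52.65 t
Total batch = 108.3 t; LOI loss = 8.336 t; yield = 92.30%

The whole derivation carries exact precision through every step. In-progress results are shown, with 4-significant-digit rounding, as written. Each reported number takes a single rounding — the derived quantities (LOI, six oxide percentages, net glass mass, the yield, totals) are computed from the batch weights on 100.0 t of glass in exact precision as given in question or answer.
Target oxide masses per 100.0 t glaze:
  PbO: 21.05% × 100.0 = 21.05 t
  Na2O: 4.063% × 100.0 = 4.063 t
  SiO2: 33.46% × 100.0 = 33.46 t
  B2O3: 2.175% × 100.0 = 2.175 t
  MgO: 32.54% × 100.0 = 32.54 t
  TiO2: 6.711% × 100.0 = 6.711 t
Sums-versus-targets review with the batch weights as given, at the basis given (each sum matches its target mass given rounding of the digits):
  PbO: 21.07·0.9990 = 21.05 t (target 21.05 t)
  Na2O: 7.102·0.4349 + 4.540·0.2146 = 4.063 t (target 4.063 t)
  SiO2: 52.65·0.6355 = 33.46 t (target 33.46 t)
  B2O3: 4.540·0.4791 = 2.175 t (target 2.175 t)
  MgO: 16.19·0.9851 + 52.65·0.3151 = 32.54 t (target 32.54 t)
  TiO2: 6.780·0.9898 = 6.711 t (target 6.711 t)
Mass balance on the glass: total batch − LOI = 100.0 t (oxide target masses add up to 100.0 t; with the basis standing at 100.0 t — deltas are rounding alone).
Batch grand total — Σ batch = 108.3 t; the LOI term Σ batch·LOI equals 8.336 t; yield, glass over the total, = 92.30%.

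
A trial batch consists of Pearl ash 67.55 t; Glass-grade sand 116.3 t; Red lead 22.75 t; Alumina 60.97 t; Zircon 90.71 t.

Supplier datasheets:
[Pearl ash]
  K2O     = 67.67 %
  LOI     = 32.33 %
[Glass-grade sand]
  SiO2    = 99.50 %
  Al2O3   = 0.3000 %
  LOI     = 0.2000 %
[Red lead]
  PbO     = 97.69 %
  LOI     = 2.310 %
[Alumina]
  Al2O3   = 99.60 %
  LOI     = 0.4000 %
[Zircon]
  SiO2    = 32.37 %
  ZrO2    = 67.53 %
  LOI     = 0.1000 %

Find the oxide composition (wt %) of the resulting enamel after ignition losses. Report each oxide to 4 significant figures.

Glass mass = 335.3 t (batch 358.3 − LOI 22.93).
Composition: SiO2 43.26%, PbO 6.627%, Al2O3 18.21%, ZrO2 18.27%, K2O 13.63%

All arithmetic maintains full float precision end to end; the intermediate values are displayed rounded off to 4 significant digits at each printed step. Exactly one rounding goes into each reported number. The derived quantities (net glass mass, totals, yield, ignition loss, five oxide percentages) are rebuilt at exact precision using the weight values per 335.3 t of glass as written in either problem or answer.
Oxide masses out of the charge:
  SiO2: 116.3·0.9950 + 90.71·0.3237 = 145.1 t
  PbO: 22.75·0.9769 = 22.22 t
  Al2O3: 116.3·0.003000 + 60.97·0.9960 = 61.08 t
  ZrO2: 90.71·0.6753 = 61.26 t
  K2O: 67.55·0.6767 = 45.71 t
LOI: 67.55·0.3233 + 116.3·0.002000 + 22.75·0.02310 + 60.97·0.004000 + 90.71·0.001000 = 22.93 t
Glass = total batch minus LOI = 358.3 − 22.93 = 335.3 t (consistent with Σ oxide mass)
wt % = 100 × oxide mass / glass mass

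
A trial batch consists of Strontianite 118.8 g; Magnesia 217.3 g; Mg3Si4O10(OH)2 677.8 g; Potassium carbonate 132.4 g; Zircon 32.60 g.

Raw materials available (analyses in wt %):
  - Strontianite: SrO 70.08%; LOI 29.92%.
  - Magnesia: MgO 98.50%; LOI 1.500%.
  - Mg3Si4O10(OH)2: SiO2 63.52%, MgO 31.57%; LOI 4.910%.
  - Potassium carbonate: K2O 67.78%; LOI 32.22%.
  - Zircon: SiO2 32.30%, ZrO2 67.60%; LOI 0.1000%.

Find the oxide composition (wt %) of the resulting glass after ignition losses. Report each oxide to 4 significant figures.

Glass mass = 1064 g (batch 1179 − LOI 114.8).
Composition: SiO2 41.45%, K2O 8.433%, MgO 40.22%, SrO 7.824%, ZrO2 2.071%

Intermediates are shown rounded off to 4 significant digits in the printout — all arithmetic keeps full float precision from first step to last; each reported value takes exactly one rounding. All derived quantities, including yield, glass mass, LOI, the five compositions, the totals, are carried from the weighed amounts for 1064 g of glass at full precision as they appear in the problem or answer text.
Oxide masses out of the charge:
  SiO2: 677.8·0.6352 + 32.60·0.3230 = 441.1 g
  K2O: 132.4·0.6778 = 89.74 g
  MgO: 217.3·0.9850 + 677.8·0.3157 = 428.0 g
  SrO: 118.8·0.7008 = 83.26 g
  ZrO2: 32.60·0.6760 = 22.04 g
LOI: 118.8·0.2992 + 217.3·0.01500 + 677.8·0.04910 + 132.4·0.3222 + 32.60·0.001000 = 114.8 g
Glass mass = batch − LOI = 1179 − 114.8 = 1064 g (equal to the oxide-mass sum)
percent share: oxide ÷ glass, ×100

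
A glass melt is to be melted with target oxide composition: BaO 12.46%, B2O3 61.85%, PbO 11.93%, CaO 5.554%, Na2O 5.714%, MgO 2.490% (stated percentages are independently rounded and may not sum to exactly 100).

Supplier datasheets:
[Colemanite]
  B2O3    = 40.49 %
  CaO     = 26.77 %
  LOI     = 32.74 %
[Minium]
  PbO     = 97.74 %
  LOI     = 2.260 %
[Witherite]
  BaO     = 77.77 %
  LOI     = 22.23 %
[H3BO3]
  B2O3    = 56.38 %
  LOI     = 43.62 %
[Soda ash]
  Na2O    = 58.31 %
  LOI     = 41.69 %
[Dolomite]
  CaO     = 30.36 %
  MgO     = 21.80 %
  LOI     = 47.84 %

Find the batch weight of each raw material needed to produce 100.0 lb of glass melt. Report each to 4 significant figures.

Batch per 100.0 lb glass melt:
  Colemanite: 7.793 lb
  Minium: 12.21 lb
  Witherite: 16.02 lb
  H3BO3: 104.1 lb
  Soda ash: 9.799 lb
  Dolomite: 11.42 lb
Total batch = 161.3 lb; LOI loss = 61.35 lb; yield = 61.98%

The whole derivation keeps full float precision from first step to last — in-progress results are displayed (rounded to 4 significant figures) alongside each step. Every reported number sees exactly one rounding. The derived quantities (the totals, glass mass, the six compositions, LOI, yield) are recomputed starting from the weights per 100.0 lb of glass at exact precision as given in problem or answer.
The oxide mass targets at 100.0 lb glass melt:
  BaO: 12.46% × 100.0 = 12.46 lb
  B2O3: 61.85% × 100.0 = 61.85 lb
  PbO: 11.93% × 100.0 = 11.93 lb
  CaO: 5.554% × 100.0 = 5.554 lb
  Na2O: 5.714% × 100.0 = 5.714 lb
  MgO: 2.490% × 100.0 = 2.490 lb
Checking each oxide sum from the weights as reported, per the basis as stated (oxide sums agree with the targets given rounding of the digits):
  BaO: 16.02·0.7777 = 12.46 lb (target 12.46 lb)
  B2O3: 7.793·0.4049 + 104.1·0.5638 = 61.85 lb (target 61.85 lb)
  PbO: 12.21·0.9774 = 11.93 lb (target 11.93 lb)
  CaO: 7.793·0.2677 + 11.42·0.3036 = 5.553 lb (target 5.554 lb)
  Na2O: 9.799·0.5831 = 5.714 lb (target 5.714 lb)
  MgO: 11.42·0.2180 = 2.490 lb (target 2.490 lb)
Consistency of the glass mass: Σ batch − LOI loss = 100.0 lb (targets for the oxides total 100.0 lb; with the basis standing at 100.0 lb — gaps are rounding artifacts).
Adding the batch up: Σ batch = 161.3 lb; the LOI term Σ batch·LOI equals 61.35 lb; as yield: glass ÷ batch → 61.98%.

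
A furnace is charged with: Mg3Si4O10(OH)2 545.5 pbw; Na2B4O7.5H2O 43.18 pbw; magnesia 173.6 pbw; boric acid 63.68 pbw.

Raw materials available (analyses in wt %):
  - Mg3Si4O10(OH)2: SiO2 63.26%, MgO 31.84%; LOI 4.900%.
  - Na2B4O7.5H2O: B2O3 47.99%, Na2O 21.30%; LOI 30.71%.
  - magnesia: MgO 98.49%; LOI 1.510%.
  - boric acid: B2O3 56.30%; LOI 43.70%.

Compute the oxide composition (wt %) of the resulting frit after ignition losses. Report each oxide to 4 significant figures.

Each numeric step holds full float precision at each step. Values along the way are shown rounded to four significant digits at each printed step. Every reported figure is rounded just once. The derived quantities, which include LOI, glass mass, four oxide percentages, the yield, totals, are rebuilt in exact precision, as quoted within the question or the answer, from the batch weights per 755.5 pbw of glass.
Oxide-by-oxide delivered mass:
  SiO2: 545.5·0.6326 = 345.1 pbw
  B2O3: 43.18·0.4799 + 63.68·0.5630 = 56.57 pbw
  Na2O: 43.18·0.2130 = 9.197 pbw
  MgO: 545.5·0.3184 + 173.6·0.9849 = 344.7 pbw
LOI: 545.5·0.04900 + 43.18·0.3071 + 173.6·0.01510 + 63.68·0.4370 = 70.44 pbw
The glass mass, total less LOI, = 826.0 − 70.44 = 755.5 pbw (= Σ oxide masses)
percent by weight: oxide/glass ×100

Glass mass = 755.5 pbw (batch 826.0 − LOI 70.44).
Composition: SiO2 45.67%, B2O3 7.488%, Na2O 1.217%, MgO 45.62%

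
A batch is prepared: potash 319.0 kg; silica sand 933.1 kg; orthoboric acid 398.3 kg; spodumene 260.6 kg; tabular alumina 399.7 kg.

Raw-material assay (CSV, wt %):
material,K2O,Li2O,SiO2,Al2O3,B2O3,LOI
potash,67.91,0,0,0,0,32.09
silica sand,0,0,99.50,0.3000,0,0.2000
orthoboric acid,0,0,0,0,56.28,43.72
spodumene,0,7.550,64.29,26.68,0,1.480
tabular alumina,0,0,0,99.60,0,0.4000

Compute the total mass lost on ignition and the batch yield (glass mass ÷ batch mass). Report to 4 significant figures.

LOI loss = 283.8 kg; glass = 2027 kg; yield = 87.72%

Intermediates appear rounded to four significant digits when written out — all internal work keeps exact precision in every operation; every reported figure takes exactly one rounding. The derived quantities are re-derived in exact precision (LOI, the totals, the five compositions, the yield, net glass mass) using the weight values for 2027 kg of glass, as set out in either problem or answer.
Ignition loss by material:
  potash: 319.0 × 0.3209 = 102.4 kg
  silica sand: 933.1 × 0.002000 = 1.866 kg
  orthoboric acid: 398.3 × 0.4372 = 174.1 kg
  spodumene: 260.6 × 0.01480 = 3.857 kg
  tabular alumina: 399.7 × 0.004000 = 1.599 kg
Total LOI = 283.8 kg
Glass = batch − LOI = 2311 − 283.8 = 2027 kg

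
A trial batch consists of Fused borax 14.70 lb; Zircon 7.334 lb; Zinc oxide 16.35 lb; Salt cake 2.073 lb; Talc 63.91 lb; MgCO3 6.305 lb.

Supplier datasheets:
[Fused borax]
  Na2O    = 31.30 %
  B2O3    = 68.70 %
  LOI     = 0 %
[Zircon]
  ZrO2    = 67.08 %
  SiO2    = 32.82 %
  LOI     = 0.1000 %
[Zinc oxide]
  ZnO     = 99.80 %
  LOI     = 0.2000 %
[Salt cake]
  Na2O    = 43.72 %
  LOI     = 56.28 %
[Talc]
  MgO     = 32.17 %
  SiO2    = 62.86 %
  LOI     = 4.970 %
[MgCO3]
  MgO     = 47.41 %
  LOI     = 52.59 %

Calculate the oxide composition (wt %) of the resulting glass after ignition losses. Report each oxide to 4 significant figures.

Glass mass = 103.0 lb (batch 110.7 − LOI 7.699).
Composition: MgO 22.87%, ZrO2 4.778%, Na2O 5.348%, B2O3 9.807%, SiO2 41.35%, ZnO 15.85%

In-progress results are printed rounded off to 4 significant figures alongside each step. All internal work keeps full precision at all times — a single rounding produces each reported number. Derived quantities (LOI, yield, six oxide percentages, net glass mass, the totals) are carried at full float precision from the batch weights on 103.0 lb of glass, as quoted within the problem or the answer.
Delivered oxide masses:
  MgO: 63.91·0.3217 + 6.305·0.4741 = 23.55 lb
  ZrO2: 7.334·0.6708 = 4.920 lb
  Na2O: 14.70·0.3130 + 2.073·0.4372 = 5.507 lb
  B2O3: 14.70·0.6870 = 10.10 lb
  SiO2: 7.334·0.3282 + 63.91·0.6286 = 42.58 lb
  ZnO: 16.35·0.9980 = 16.32 lb
LOI: 7.334·0.001000 + 16.35·0.002000 + 2.073·0.5628 + 63.91·0.04970 + 6.305·0.5259 = 7.699 lb
batch − LOI leaves glass = 110.7 − 7.699 = 103.0 lb (= Σ oxide masses)
percent share: oxide ÷ glass, ×100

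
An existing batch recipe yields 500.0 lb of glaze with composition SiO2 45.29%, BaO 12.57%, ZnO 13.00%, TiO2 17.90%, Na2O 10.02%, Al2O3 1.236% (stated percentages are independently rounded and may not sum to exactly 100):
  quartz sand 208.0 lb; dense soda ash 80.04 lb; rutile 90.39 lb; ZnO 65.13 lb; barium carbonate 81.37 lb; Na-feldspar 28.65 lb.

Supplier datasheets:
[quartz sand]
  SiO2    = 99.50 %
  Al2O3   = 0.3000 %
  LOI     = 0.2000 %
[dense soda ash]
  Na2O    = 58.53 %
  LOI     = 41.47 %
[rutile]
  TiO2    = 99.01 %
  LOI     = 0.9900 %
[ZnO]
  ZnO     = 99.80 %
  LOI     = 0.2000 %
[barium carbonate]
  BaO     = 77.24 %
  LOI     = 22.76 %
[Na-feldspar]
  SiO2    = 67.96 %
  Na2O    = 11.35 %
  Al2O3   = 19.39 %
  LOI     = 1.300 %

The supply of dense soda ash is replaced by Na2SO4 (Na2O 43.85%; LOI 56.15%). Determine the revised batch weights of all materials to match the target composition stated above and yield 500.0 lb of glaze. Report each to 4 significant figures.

Revised batch per 500.0 lb glaze:
  quartz sand: 208.0 lb
  Na2SO4: 106.8 lb
  rutile: 90.39 lb
  ZnO: 65.13 lb
  barium carbonate: 81.37 lb
  Na-feldspar: 28.65 lb
Total batch = 580.3 lb; LOI loss = 80.30 lb

All arithmetic carries exact precision from start to finish; intermediates are displayed, rounded to four significant figures, between the steps — every reported number sees exactly one rounding; derived quantities (the yield, six oxide percentages, the totals, net glass mass, LOI) are rebuilt in full precision starting from the weights at 500.0 lb of glass, as quoted within problem or answer.
Oxide mass targets, per 500.0 lb glaze:
  SiO2: 45.29% × 500.0 = 226.4 lb
  BaO: 12.57% × 500.0 = 62.85 lb
  ZnO: 13.00% × 500.0 = 65.00 lb
  TiO2: 17.90% × 500.0 = 89.50 lb
  Na2O: 10.02% × 500.0 = 50.10 lb
  Al2O3: 1.236% × 500.0 = 6.180 lb
A balance pass over the oxides, given the weights on record, on the stated basis (target by target, the sums agree given rounding of the digits):
  SiO2: 208.0·0.9950 + 28.65·0.6796 = 226.4 lb (target 226.4 lb)
  BaO: 81.37·0.7724 = 62.85 lb (target 62.85 lb)
  ZnO: 65.13·0.9980 = 65.00 lb (target 65.00 lb)
  TiO2: 90.39·0.9901 = 89.50 lb (target 89.50 lb)
  Na2O: 106.8·0.4385 + 28.65·0.1135 = 50.08 lb (target 50.10 lb)
  Al2O3: 208.0·0.003000 + 28.65·0.1939 = 6.179 lb (target 6.180 lb)
Glass-mass closure: batch Σ − ignition loss = 500.0 lb (oxide target masses add up to 500.1 lb; the stated basis being 500.0 lb — any gap is answer rounding).
Adding the batch up: Σ batch = 580.3 lb; the LOI term Σ batch·LOI equals 80.30 lb; the yield ratio, glass ÷ batch: 86.16%.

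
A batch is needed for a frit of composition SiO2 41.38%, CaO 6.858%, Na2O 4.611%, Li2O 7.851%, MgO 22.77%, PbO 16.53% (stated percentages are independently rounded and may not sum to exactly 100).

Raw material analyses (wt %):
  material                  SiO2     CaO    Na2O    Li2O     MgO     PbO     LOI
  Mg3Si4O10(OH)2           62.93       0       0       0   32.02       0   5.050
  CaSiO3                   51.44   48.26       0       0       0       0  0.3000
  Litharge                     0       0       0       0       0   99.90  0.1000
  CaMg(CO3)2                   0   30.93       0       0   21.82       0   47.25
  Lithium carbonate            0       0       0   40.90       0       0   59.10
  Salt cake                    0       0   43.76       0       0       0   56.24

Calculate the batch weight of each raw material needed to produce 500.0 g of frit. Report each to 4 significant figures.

Batch per 500.0 g frit:
  Mg3Si4O10(OH)2: 307.6 g
  CaSiO3: 25.93 g
  Litharge: 82.73 g
  CaMg(CO3)2: 70.40 g
  Lithium carbonate: 95.98 g
  Salt cake: 52.69 g
Total batch = 635.3 g; LOI loss = 135.3 g; yield = 78.70%

The whole derivation keeps full precision through the solve — the intermediate values appear rounded to 4 significant figures as written — each reported figure is rounded a single time — derived quantities (net glass mass, the six compositions, LOI, the totals, the yield) are computed from the batch weights on 500.0 g of glass at full float precision, as written in the problem or the answer.
Target masses of each oxide per 500.0 g frit:
  SiO2: 41.38% × 500.0 = 206.9 g
  CaO: 6.858% × 500.0 = 34.29 g
  Na2O: 4.611% × 500.0 = 23.06 g
  Li2O: 7.851% × 500.0 = 39.26 g
  MgO: 22.77% × 500.0 = 113.8 g
  PbO: 16.53% × 500.0 = 82.65 g
Checking each oxide sum using the reported weights, per the basis as stated (each sum matches its target mass net of answer rounding effects):
  SiO2: 307.6·0.6293 + 25.93·0.5144 = 206.9 g (target 206.9 g)
  CaO: 25.93·0.4826 + 70.40·0.3093 = 34.29 g (target 34.29 g)
  Na2O: 52.69·0.4376 = 23.06 g (target 23.06 g)
  Li2O: 95.98·0.4090 = 39.26 g (target 39.26 g)
  MgO: 307.6·0.3202 + 70.40·0.2182 = 113.9 g (target 113.8 g)
  PbO: 82.73·0.9990 = 82.65 g (target 82.65 g)
Consistency of the glass mass: total batch − LOI = 500.0 g (oxide target masses add up to 500.0 g; the stated basis being 500.0 g — a pure rounding effect).
Batch grand total — Σ batch = 635.3 g; Σ batch·LOI gives LOI loss = 135.3 g; glass ÷ batch gives a yield of 78.70%.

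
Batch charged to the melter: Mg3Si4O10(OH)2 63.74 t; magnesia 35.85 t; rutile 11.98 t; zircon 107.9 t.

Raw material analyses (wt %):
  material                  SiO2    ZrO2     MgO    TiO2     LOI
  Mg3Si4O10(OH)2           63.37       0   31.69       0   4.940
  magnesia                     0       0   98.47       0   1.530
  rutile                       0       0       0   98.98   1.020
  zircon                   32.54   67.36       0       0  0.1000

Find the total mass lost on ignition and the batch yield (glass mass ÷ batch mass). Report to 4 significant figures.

LOI loss = 3.927 t; glass = 215.5 t; yield = 98.21%

Every computation keeps full float precision end to end; rounding to four significant figures governs each mid-chain value as displayed; every reported figure sees exactly one rounding — all derived quantities (the four compositions, net glass mass, totals, the yield, ignition loss) are re-derived at full float precision from the batch weights per 215.5 t of glass as given in either problem or answer.
Each material's LOI contribution:
  Mg3Si4O10(OH)2: 63.74 × 0.04940 = 3.149 t
  magnesia: 35.85 × 0.01530 = 0.5485 t
  rutile: 11.98 × 0.01020 = 0.1222 t
  zircon: 107.9 × 0.001000 = 0.1079 t
Total LOI = 3.927 t
Glass = batch − LOI = 219.5 − 3.927 = 215.5 t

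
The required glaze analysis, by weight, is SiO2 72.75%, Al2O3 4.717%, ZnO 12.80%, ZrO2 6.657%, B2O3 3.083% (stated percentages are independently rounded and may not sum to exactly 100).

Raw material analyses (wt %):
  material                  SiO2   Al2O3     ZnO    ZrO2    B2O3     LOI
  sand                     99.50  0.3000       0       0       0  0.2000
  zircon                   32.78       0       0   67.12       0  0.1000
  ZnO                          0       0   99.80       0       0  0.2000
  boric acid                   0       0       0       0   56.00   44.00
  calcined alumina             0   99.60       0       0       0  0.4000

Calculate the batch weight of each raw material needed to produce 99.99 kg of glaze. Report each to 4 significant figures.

Batch per 99.99 kg glaze:
  sand: 69.84 kg
  zircon: 9.917 kg
  ZnO: 12.82 kg
  boric acid: 5.505 kg
  calcined alumina: 4.525 kg
Total batch = 102.6 kg; LOI loss = 2.616 kg; yield = 97.45%

Rounding to 4 significant digits extends to every in-between result as displayed — full precision is held at all times; every reported result carries a single rounding. All derived quantities (yield, the totals, glass mass, LOI, five oxide percentages) are re-derived at exact precision using the weight values per 99.99 kg of glass, as written in the problem or answer text.
Target masses of each oxide per 99.99 kg glaze:
  SiO2: 72.75% × 99.99 = 72.74 kg
  Al2O3: 4.717% × 99.99 = 4.717 kg
  ZnO: 12.80% × 99.99 = 12.80 kg
  ZrO2: 6.657% × 99.99 = 6.656 kg
  B2O3: 3.083% × 99.99 = 3.083 kg
Oxide-by-oxide audit on the weights just shown, under the basis named above (every target is met by its sum within answer rounding):
  SiO2: 69.84·0.9950 + 9.917·0.3278 = 72.74 kg (target 72.74 kg)
  Al2O3: 69.84·0.003000 + 4.525·0.9960 = 4.716 kg (target 4.717 kg)
  ZnO: 12.82·0.9980 = 12.79 kg (target 12.80 kg)
  ZrO2: 9.917·0.6712 = 6.656 kg (target 6.656 kg)
  B2O3: 5.505·0.5600 = 3.083 kg (target 3.083 kg)
Glass mass check: total charge less LOI = 99.99 kg (the Σ of target masses is 100.0 kg; versus the stated basis of 99.99 kg — any gap is answer rounding).
Batch total: Σ batch = 102.6 kg; LOI removed, Σ of batch·LOI: 2.616 kg; glass ÷ batch gives a yield of 97.45%.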